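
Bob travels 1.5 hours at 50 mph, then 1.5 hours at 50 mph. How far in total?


Leg 1 distance:
50 x 1.5 = 75 miles
Leg 2 distance:
50 x 1.5 = 75 miles
Total distance:
75 + 75 = 150 miles

150 miles


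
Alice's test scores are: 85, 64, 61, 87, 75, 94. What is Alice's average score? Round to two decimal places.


Add the scores:
85 + 64 + 61 + 87 + 75 + 94 = 466
Divide by the number of tests:
466 / 6 = 77.6666... ≈ 77.67

77.67


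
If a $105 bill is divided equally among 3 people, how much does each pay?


Total bill: $105
Number of people: 3
Each pays: $105 / 3 = $35

$35


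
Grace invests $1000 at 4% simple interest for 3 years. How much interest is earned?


Use the formula I = P x R x T / 100
P x R x T = 1000 x 4 x 3 = 12000
I = 12000 / 100 = $120

$120


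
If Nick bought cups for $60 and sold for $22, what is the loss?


Selling price = $22
Cost price = $60
Loss = cost price - selling price:
Loss = $60 - $22 = $38

$38


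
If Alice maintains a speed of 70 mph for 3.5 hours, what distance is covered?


Use the formula: distance = speed x time
Speed = 70 mph, Time = 3.5 hours
70 x 3.5 = 245 miles

245 miles


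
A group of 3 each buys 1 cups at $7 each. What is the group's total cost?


Cost per person:
1 x $7 = $7
Group total:
3 x $7 = $21

$21


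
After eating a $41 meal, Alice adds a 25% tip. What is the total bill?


Calculate the tip:
25% of $41 = $10.25
Add tip to meal cost:
$41 + $10.25 = $51.25

$51.25


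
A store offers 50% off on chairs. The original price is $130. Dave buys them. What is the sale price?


Calculate the discount amount:
50% of $130 = $65
Subtract from original:
$130 - $65 = $65

$65


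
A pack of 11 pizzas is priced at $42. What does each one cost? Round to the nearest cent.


Total cost: $42
Number of items: 11
Unit price: $42 / 11 = $3.8181... ≈ $3.82

$3.82


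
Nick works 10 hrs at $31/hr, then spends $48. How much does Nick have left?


Calculate earnings:
10 x $31 = $310
Subtract spending:
$310 - $48 = $262

$262


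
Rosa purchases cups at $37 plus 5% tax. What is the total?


Calculate the tax:
5% of $37 = $1.85
Add tax to price:
$37 + $1.85 = $38.85

$38.85


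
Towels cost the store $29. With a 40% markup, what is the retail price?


Calculate the markup amount:
40% of $29 = $11.60
Add to cost:
$29 + $11.60 = $40.60

$40.60


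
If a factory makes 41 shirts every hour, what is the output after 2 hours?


Production rate: 41 shirts per hour
Time: 2 hours
Total: 41 x 2 = 82 shirts

82 shirts


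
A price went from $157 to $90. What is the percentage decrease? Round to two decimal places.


Find the absolute change:
|90 - 157| = 67
Divide by original and multiply by 100:
67 / 157 x 100 = 42.6751...% ≈ 42.68%

42.68%


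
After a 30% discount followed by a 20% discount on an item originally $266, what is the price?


First discount:
30% of $266 = $79.80
Price after first discount:
$266 - $79.80 = $186.20
Second discount:
20% of $186.20 = $37.24
Final price:
$186.20 - $37.24 = $148.96

$148.96


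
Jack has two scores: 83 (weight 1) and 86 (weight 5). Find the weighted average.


Weighted sum:
1 x 83 + 5 x 86 = 513
Total weight:
1 + 5 = 6
Weighted average:
513 / 6 = 85.5

85.5


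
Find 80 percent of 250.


Convert percentage to decimal:
80% = 0.8
Multiply:
250 x 0.8 = 200

200


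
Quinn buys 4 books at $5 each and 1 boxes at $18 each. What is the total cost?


Cost of books:
4 x $5 = $20
Cost of boxes:
1 x $18 = $18
Add both:
$20 + $18 = $38

$38


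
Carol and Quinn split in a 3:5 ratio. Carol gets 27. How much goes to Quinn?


Find the multiplier:
27 / 3 = 9
Apply to Quinn's share:
5 x 9 = 45

45


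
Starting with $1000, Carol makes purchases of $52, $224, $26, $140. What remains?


Add up expenses:
$52 + $224 + $26 + $140 = $442
Subtract from budget:
$1000 - $442 = $558

$558


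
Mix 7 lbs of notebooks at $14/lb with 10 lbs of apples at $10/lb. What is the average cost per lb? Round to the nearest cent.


Cost of notebooks:
7 x $14 = $98
Cost of apples:
10 x $10 = $100
Total cost: $98 + $100 = $198
Total weight: 17 lbs
Average: $198 / 17 = $11.6470... ≈ $11.65/lb

$11.65/lb


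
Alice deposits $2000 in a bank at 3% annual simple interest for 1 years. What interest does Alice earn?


Use the formula I = P x R x T / 100
P x R x T = 2000 x 3 x 1 = 6000
I = 6000 / 100 = $60

$60


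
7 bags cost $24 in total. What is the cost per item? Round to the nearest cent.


Total cost: $24
Number of items: 7
Unit price: $24 / 7 = $3.4285... ≈ $3.43

$3.43


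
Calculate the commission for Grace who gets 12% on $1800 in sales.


Convert rate to decimal:
12% = 0.12
Multiply by sales:
$1800 x 0.12 = $216

$216


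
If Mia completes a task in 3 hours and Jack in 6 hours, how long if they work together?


Mia's rate: 1/3 of the job per hour
Jack's rate: 1/6 of the job per hour
Combined rate: 1/3 + 1/6 = 1/2 per hour
Time = 1 / (1/2) = 2 hours

2 hours


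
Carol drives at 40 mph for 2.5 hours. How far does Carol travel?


Use the formula: distance = speed x time
Speed = 40 mph, Time = 2.5 hours
40 x 2.5 = 100 miles

100 miles


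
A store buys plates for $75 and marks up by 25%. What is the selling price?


Calculate the markup amount:
25% of $75 = $18.75
Add to cost:
$75 + $18.75 = $93.75

$93.75


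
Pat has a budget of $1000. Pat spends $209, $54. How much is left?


Add up expenses:
$209 + $54 = $263
Subtract from budget:
$1000 - $263 = $737

$737


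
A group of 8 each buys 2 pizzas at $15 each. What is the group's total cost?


Cost per person:
2 x $15 = $30
Group total:
8 x $30 = $240

$240


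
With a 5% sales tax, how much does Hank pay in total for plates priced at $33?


Calculate the tax:
5% of $33 = $1.65
Add tax to price:
$33 + $1.65 = $34.65

$34.65


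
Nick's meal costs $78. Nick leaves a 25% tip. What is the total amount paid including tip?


Calculate the tip:
25% of $78 = $19.50
Add tip to meal cost:
$78 + $19.50 = $97.50

$97.50


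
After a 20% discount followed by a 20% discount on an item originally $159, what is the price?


First discount:
20% of $159 = $31.80
Price after first discount:
$159 - $31.80 = $127.20
Second discount:
20% of $127.20 = $25.44
Final price:
$127.20 - $25.44 = $101.76

$101.76


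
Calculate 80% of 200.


Convert percentage to decimal:
80% = 0.8
Multiply:
200 x 0.8 = 160

160


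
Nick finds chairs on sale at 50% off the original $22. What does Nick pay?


Calculate the discount amount:
50% of $22 = $11
Subtract from original:
$22 - $11 = $11

$11


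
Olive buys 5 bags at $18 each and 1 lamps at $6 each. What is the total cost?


Cost of bags:
5 x $18 = $90
Cost of lamps:
1 x $6 = $6
Add both:
$90 + $6 = $96

$96


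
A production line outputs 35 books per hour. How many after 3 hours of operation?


Production rate: 35 books per hour
Time: 3 hours
Total: 35 x 3 = 105 books

105 books


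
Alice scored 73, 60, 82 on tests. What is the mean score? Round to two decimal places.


Add the scores:
73 + 60 + 82 = 215
Divide by the number of tests:
215 / 3 = 71.6666... ≈ 71.67

71.67


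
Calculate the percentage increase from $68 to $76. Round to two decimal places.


Find the absolute change:
|76 - 68| = 8
Divide by original and multiply by 100:
8 / 68 x 100 = 11.7647...% ≈ 11.76%

11.76%


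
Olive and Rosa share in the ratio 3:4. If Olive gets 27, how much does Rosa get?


Find the multiplier:
27 / 3 = 9
Apply to Rosa's share:
4 x 9 = 36

36


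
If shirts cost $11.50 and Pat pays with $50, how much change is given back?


Start with the amount paid:
$50
Subtract the price:
$50 - $11.50 = $38.50

$38.50


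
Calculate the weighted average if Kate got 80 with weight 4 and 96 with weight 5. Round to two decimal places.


Weighted sum:
4 x 80 + 5 x 96 = 800
Total weight:
4 + 5 = 9
Weighted average:
800 / 9 = 88.8888... ≈ 88.89

88.89


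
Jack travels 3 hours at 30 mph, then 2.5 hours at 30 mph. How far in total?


Leg 1 distance:
30 x 3 = 90 miles
Leg 2 distance:
30 x 2.5 = 75 miles
Total distance:
90 + 75 = 165 miles

165 miles


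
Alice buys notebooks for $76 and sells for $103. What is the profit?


Selling price = $103
Cost price = $76
Profit = selling price - cost price:
Profit = $103 - $76 = $27

$27


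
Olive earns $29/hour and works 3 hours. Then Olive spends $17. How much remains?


Calculate earnings:
3 x $29 = $87
Subtract spending:
$87 - $17 = $70

$70


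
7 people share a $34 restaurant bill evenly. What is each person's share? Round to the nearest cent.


Total bill: $34
Number of people: 7
Each pays: $34 / 7 = $4.8571... ≈ $4.86

$4.86


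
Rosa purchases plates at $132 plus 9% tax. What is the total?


Calculate the tax:
9% of $132 = $11.88
Add tax to price:
$132 + $11.88 = $143.88

$143.88


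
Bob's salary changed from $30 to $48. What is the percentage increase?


Find the absolute change:
|48 - 30| = 18
Divide by original and multiply by 100:
18 / 30 x 100 = 60%

60%


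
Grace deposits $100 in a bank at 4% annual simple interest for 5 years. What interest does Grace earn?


Use the formula I = P x R x T / 100
P x R x T = 100 x 4 x 5 = 2000
I = 2000 / 100 = $20

$20


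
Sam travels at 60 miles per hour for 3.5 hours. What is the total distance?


Use the formula: distance = speed x time
Speed = 60 mph, Time = 3.5 hours
60 x 3.5 = 210 miles

210 miles


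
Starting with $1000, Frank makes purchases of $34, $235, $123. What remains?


Add up expenses:
$34 + $235 + $123 = $392
Subtract from budget:
$1000 - $392 = $608

$608


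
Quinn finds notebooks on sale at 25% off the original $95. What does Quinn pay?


Calculate the discount amount:
25% of $95 = $23.75
Subtract from original:
$95 - $23.75 = $71.25

$71.25


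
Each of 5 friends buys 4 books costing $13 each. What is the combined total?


Cost per person:
4 x $13 = $52
Group total:
5 x $52 = $260

$260


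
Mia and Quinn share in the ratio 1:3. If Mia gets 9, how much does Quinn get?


Find the multiplier:
9 / 1 = 9
Apply to Quinn's share:
3 x 9 = 27

27


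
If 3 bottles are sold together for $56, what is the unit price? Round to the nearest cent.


Total cost: $56
Number of items: 3
Unit price: $56 / 3 = $18.6666... ≈ $18.67

$18.67


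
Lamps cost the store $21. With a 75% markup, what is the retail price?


Calculate the markup amount:
75% of $21 = $15.75
Add to cost:
$21 + $15.75 = $36.75

$36.75


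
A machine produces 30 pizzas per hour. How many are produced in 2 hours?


Production rate: 30 pizzas per hour
Time: 2 hours
Total: 30 x 2 = 60 pizzas

60 pizzas


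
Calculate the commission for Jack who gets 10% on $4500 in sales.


Convert rate to decimal:
10% = 0.1
Multiply by sales:
$4500 x 0.1 = $450

$450


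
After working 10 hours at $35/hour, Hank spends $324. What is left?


Calculate earnings:
10 x $35 = $350
Subtract spending:
$350 - $324 = $26

$26


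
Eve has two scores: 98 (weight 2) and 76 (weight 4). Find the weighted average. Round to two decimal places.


Weighted sum:
2 x 98 + 4 x 76 = 500
Total weight:
2 + 4 = 6
Weighted average:
500 / 6 = 83.3333... ≈ 83.33

83.33


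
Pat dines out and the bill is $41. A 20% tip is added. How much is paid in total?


Calculate the tip:
20% of $41 = $8.20
Add tip to meal cost:
$41 + $8.20 = $49.20

$49.20


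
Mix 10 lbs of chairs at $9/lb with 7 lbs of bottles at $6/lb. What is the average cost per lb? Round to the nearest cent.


Cost of chairs:
10 x $9 = $90
Cost of bottles:
7 x $6 = $42
Total cost: $90 + $42 = $132
Total weight: 17 lbs
Average: $132 / 17 = $7.7647... ≈ $7.76/lb

$7.76/lb


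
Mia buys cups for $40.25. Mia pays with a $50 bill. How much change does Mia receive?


Start with the amount paid:
$50
Subtract the price:
$50 - $40.25 = $9.75

$9.75


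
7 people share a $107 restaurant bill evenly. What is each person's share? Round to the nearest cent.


Total bill: $107
Number of people: 7
Each pays: $107 / 7 = $15.2857... ≈ $15.29

$15.29


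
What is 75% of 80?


Convert percentage to decimal:
75% = 0.75
Multiply:
80 x 0.75 = 60

60


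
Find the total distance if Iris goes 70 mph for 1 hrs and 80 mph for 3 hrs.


Leg 1 distance:
70 x 1 = 70 miles
Leg 2 distance:
80 x 3 = 240 miles
Total distance:
70 + 240 = 310 miles

310 miles


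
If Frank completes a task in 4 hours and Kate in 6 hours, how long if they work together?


Frank's rate: 1/4 of the job per hour
Kate's rate: 1/6 of the job per hour
Combined rate: 1/4 + 1/6 = 5/12 per hour
Time = 1 / (5/12) = 12/5 = 2.4 hours

2.4 hours


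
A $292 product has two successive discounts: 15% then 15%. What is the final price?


First discount:
15% of $292 = $43.80
Price after first discount:
$292 - $43.80 = $248.20
Second discount:
15% of $248.20 = $37.23
Final price:
$248.20 - $37.23 = $210.97

$210.97


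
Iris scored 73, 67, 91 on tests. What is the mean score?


Add the scores:
73 + 67 + 91 = 231
Divide by the number of tests:
231 / 3 = 77

77


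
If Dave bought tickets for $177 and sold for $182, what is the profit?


Selling price = $182
Cost price = $177
Profit = selling price - cost price:
Profit = $182 - $177 = $5

$5


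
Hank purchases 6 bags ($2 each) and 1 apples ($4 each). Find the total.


Cost of bags:
6 x $2 = $12
Cost of apples:
1 x $4 = $4
Add both:
$12 + $4 = $16

$16


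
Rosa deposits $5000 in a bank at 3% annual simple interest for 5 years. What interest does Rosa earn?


Use the formula I = P x R x T / 100
P x R x T = 5000 x 3 x 5 = 75000
I = 75000 / 100 = $750

$750


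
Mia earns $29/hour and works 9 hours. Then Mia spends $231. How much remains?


Calculate earnings:
9 x $29 = $261
Subtract spending:
$261 - $231 = $30

$30


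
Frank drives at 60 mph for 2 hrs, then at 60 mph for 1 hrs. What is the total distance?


Leg 1 distance:
60 x 2 = 120 miles
Leg 2 distance:
60 x 1 = 60 miles
Total distance:
120 + 60 = 180 miles

180 miles


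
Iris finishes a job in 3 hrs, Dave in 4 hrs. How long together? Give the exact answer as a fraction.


Iris's rate: 1/3 of the job per hour
Dave's rate: 1/4 of the job per hour
Combined rate: 1/3 + 1/4 = 7/12 per hour
Time = 1 / (7/12) = 12/7 hours (≈ 1.71 hours)

12/7 hours


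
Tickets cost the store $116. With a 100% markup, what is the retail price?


Calculate the markup amount:
100% of $116 = $116
Add to cost:
$116 + $116 = $232

$232


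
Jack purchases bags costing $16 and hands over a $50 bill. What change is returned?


Start with the amount paid:
$50
Subtract the price:
$50 - $16 = $34

$34


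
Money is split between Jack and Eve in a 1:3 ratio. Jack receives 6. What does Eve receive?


Find the multiplier:
6 / 1 = 6
Apply to Eve's share:
3 x 6 = 18

18


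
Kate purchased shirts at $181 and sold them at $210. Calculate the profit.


Selling price = $210
Cost price = $181
Profit = selling price - cost price:
Profit = $210 - $181 = $29

$29


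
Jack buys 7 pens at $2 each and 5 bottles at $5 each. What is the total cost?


Cost of pens:
7 x $2 = $14
Cost of bottles:
5 x $5 = $25
Add both:
$14 + $25 = $39

$39


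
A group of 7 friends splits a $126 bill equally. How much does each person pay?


Total bill: $126
Number of people: 7
Each pays: $126 / 7 = $18

$18


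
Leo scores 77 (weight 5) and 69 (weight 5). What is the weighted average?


Weighted sum:
5 x 77 + 5 x 69 = 730
Total weight:
5 + 5 = 10
Weighted average:
730 / 10 = 73

73


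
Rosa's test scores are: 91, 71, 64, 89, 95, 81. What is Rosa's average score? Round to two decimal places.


Add the scores:
91 + 71 + 64 + 89 + 95 + 81 = 491
Divide by the number of tests:
491 / 6 = 81.8333... ≈ 81.83

81.83


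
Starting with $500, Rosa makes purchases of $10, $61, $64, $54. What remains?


Add up expenses:
$10 + $61 + $64 + $54 = $189
Subtract from budget:
$500 - $189 = $311

$311


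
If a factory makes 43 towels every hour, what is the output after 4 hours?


Production rate: 43 towels per hour
Time: 4 hours
Total: 43 x 4 = 172 towels

172 towels


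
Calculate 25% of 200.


Convert percentage to decimal:
25% = 0.25
Multiply:
200 x 0.25 = 50

50


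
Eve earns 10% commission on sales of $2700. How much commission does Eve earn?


Convert rate to decimal:
10% = 0.1
Multiply by sales:
$2700 x 0.1 = $270

$270


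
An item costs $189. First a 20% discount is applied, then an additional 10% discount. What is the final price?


First discount:
20% of $189 = $37.80
Price after first discount:
$189 - $37.80 = $151.20
Second discount:
10% of $151.20 = $15.12
Final price:
$151.20 - $15.12 = $136.08

$136.08


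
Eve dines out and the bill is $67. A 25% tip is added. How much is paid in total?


Calculate the tip:
25% of $67 = $16.75
Add tip to meal cost:
$67 + $16.75 = $83.75

$83.75


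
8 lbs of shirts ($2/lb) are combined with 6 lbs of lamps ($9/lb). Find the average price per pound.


Cost of shirts:
8 x $2 = $16
Cost of lamps:
6 x $9 = $54
Total cost: $16 + $54 = $70
Total weight: 14 lbs
Average: $70 / 14 = $5/lb

$5/lb


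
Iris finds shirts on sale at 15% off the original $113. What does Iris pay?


Calculate the discount amount:
15% of $113 = $16.95
Subtract from original:
$113 - $16.95 = $96.05

$96.05


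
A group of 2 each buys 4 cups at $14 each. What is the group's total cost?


Cost per person:
4 x $14 = $56
Group total:
2 x $56 = $112

$112


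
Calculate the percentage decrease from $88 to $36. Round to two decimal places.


Find the absolute change:
|36 - 88| = 52
Divide by original and multiply by 100:
52 / 88 x 100 = 59.0909...% ≈ 59.09%

59.09%


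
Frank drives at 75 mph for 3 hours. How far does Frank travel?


Use the formula: distance = speed x time
Speed = 75 mph, Time = 3 hours
75 x 3 = 225 miles

225 miles


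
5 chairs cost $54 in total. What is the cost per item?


Total cost: $54
Number of items: 5
Unit price: $54 / 5 = $10.80

$10.80


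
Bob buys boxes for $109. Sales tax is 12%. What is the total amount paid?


Calculate the tax:
12% of $109 = $13.08
Add tax to price:
$109 + $13.08 = $122.08

$122.08


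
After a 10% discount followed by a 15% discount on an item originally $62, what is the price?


First discount:
10% of $62 = $6.20
Price after first discount:
$62 - $6.20 = $55.80
Second discount:
15% of $55.80 = $8.37
Final price:
$55.80 - $8.37 = $47.43

$47.43


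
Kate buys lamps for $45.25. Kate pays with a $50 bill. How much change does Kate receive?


Start with the amount paid:
$50
Subtract the price:
$50 - $45.25 = $4.75

$4.75


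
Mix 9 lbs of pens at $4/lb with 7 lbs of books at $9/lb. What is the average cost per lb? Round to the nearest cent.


Cost of pens:
9 x $4 = $36
Cost of books:
7 x $9 = $63
Total cost: $36 + $63 = $99
Total weight: 16 lbs
Average: $99 / 16 = $6.1875 ≈ $6.19/lb

$6.19/lb


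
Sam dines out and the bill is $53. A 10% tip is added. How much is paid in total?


Calculate the tip:
10% of $53 = $5.30
Add tip to meal cost:
$53 + $5.30 = $58.30

$58.30


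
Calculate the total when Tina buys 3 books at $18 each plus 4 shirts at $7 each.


Cost of books:
3 x $18 = $54
Cost of shirts:
4 x $7 = $28
Add both:
$54 + $28 = $82

$82


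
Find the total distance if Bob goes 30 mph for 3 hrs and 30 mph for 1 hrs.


Leg 1 distance:
30 x 3 = 90 miles
Leg 2 distance:
30 x 1 = 30 miles
Total distance:
90 + 30 = 120 miles

120 miles


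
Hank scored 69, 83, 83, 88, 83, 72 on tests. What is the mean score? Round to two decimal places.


Add the scores:
69 + 83 + 83 + 88 + 83 + 72 = 478
Divide by the number of tests:
478 / 6 = 79.6666... ≈ 79.67

79.67


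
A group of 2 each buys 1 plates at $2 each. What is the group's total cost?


Cost per person:
1 x $2 = $2
Group total:
2 x $2 = $4

$4


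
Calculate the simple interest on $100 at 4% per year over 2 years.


Use the formula I = P x R x T / 100
P x R x T = 100 x 4 x 2 = 800
I = 800 / 100 = $8

$8


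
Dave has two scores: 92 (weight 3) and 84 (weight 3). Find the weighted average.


Weighted sum:
3 x 92 + 3 x 84 = 528
Total weight:
3 + 3 = 6
Weighted average:
528 / 6 = 88

88


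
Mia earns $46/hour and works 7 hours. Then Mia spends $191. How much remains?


Calculate earnings:
7 x $46 = $322
Subtract spending:
$322 - $191 = $131

$131


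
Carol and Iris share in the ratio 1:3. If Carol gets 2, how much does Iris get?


Find the multiplier:
2 / 1 = 2
Apply to Iris's share:
3 x 2 = 6

6


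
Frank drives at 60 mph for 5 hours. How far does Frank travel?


Use the formula: distance = speed x time
Speed = 60 mph, Time = 5 hours
60 x 5 = 300 miles

300 miles


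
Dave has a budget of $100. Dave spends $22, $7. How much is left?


Add up expenses:
$22 + $7 = $29
Subtract from budget:
$100 - $29 = $71

$71


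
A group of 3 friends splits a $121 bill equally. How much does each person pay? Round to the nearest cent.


Total bill: $121
Number of people: 3
Each pays: $121 / 3 = $40.3333... ≈ $40.33

$40.33


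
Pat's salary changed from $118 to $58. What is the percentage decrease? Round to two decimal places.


Find the absolute change:
|58 - 118| = 60
Divide by original and multiply by 100:
60 / 118 x 100 = 50.8474...% ≈ 50.85%

50.85%


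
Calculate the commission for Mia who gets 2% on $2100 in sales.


Convert rate to decimal:
2% = 0.02
Multiply by sales:
$2100 x 0.02 = $42

$42


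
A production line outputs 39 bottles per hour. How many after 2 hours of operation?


Production rate: 39 bottles per hour
Time: 2 hours
Total: 39 x 2 = 78 bottles

78 bottles


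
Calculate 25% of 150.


Convert percentage to decimal:
25% = 0.25
Multiply:
150 x 0.25 = 37.5

37.5


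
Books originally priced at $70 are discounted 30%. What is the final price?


Calculate the discount amount:
30% of $70 = $21
Subtract from original:
$70 - $21 = $49

$49


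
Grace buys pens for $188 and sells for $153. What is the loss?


Selling price = $153
Cost price = $188
Loss = cost price - selling price:
Loss = $188 - $153 = $35

$35


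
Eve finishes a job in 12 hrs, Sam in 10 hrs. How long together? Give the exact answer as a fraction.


Eve's rate: 1/12 of the job per hour
Sam's rate: 1/10 of the job per hour
Combined rate: 1/12 + 1/10 = 11/60 per hour
Time = 1 / (11/60) = 60/11 hours (≈ 5.45 hours)

60/11 hours


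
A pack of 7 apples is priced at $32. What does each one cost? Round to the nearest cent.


Total cost: $32
Number of items: 7
Unit price: $32 / 7 = $4.5714... ≈ $4.57

$4.57


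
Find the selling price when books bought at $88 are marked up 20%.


Calculate the markup amount:
20% of $88 = $17.60
Add to cost:
$88 + $17.60 = $105.60

$105.60


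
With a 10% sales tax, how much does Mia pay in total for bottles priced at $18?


Calculate the tax:
10% of $18 = $1.80
Add tax to price:
$18 + $1.80 = $19.80

$19.80


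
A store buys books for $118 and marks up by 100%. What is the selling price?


Calculate the markup amount:
100% of $118 = $118
Add to cost:
$118 + $118 = $236

$236


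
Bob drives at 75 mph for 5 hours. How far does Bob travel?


Use the formula: distance = speed x time
Speed = 75 mph, Time = 5 hours
75 x 5 = 375 miles

375 miles


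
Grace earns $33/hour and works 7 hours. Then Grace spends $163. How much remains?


Calculate earnings:
7 x $33 = $231
Subtract spending:
$231 - $163 = $68

$68


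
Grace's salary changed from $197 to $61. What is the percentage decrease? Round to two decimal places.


Find the absolute change:
|61 - 197| = 136
Divide by original and multiply by 100:
136 / 197 x 100 = 69.0355...% ≈ 69.04%

69.04%


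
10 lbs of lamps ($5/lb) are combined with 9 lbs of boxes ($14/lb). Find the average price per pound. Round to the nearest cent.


Cost of lamps:
10 x $5 = $50
Cost of boxes:
9 x $14 = $126
Total cost: $50 + $126 = $176
Total weight: 19 lbs
Average: $176 / 19 = $9.2631... ≈ $9.26/lb

$9.26/lb


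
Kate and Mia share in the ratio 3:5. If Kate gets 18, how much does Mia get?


Find the multiplier:
18 / 3 = 6
Apply to Mia's share:
5 x 6 = 30

30


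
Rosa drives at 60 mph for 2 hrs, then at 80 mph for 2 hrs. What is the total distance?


Leg 1 distance:
60 x 2 = 120 miles
Leg 2 distance:
80 x 2 = 160 miles
Total distance:
120 + 160 = 280 miles

280 miles


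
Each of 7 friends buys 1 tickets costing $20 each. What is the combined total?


Cost per person:
1 x $20 = $20
Group total:
7 x $20 = $140

$140


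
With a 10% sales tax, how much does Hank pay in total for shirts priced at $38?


Calculate the tax:
10% of $38 = $3.80
Add tax to price:
$38 + $3.80 = $41.80

$41.80


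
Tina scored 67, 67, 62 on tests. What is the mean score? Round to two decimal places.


Add the scores:
67 + 67 + 62 = 196
Divide by the number of tests:
196 / 3 = 65.3333... ≈ 65.33

65.33


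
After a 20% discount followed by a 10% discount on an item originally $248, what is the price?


First discount:
20% of $248 = $49.60
Price after first discount:
$248 - $49.60 = $198.40
Second discount:
10% of $198.40 = $19.84
Final price:
$198.40 - $19.84 = $178.56

$178.56


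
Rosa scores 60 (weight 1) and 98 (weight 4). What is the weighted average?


Weighted sum:
1 x 60 + 4 x 98 = 452
Total weight:
1 + 4 = 5
Weighted average:
452 / 5 = 90.4

90.4


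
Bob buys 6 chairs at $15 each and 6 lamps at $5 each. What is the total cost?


Cost of chairs:
6 x $15 = $90
Cost of lamps:
6 x $5 = $30
Add both:
$90 + $30 = $120

$120


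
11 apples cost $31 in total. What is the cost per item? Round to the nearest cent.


Total cost: $31
Number of items: 11
Unit price: $31 / 11 = $2.8181... ≈ $2.82

$2.82


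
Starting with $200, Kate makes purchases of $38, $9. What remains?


Add up expenses:
$38 + $9 = $47
Subtract from budget:
$200 - $47 = $153

$153


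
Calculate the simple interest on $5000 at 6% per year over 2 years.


Use the formula I = P x R x T / 100
P x R x T = 5000 x 6 x 2 = 60000
I = 60000 / 100 = $600

$600


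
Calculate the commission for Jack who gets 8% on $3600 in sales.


Convert rate to decimal:
8% = 0.08
Multiply by sales:
$3600 x 0.08 = $288

$288


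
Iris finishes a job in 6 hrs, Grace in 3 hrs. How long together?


Iris's rate: 1/6 of the job per hour
Grace's rate: 1/3 of the job per hour
Combined rate: 1/6 + 1/3 = 1/2 per hour
Time = 1 / (1/2) = 2 hours

2 hours


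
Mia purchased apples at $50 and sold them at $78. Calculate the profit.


Selling price = $78
Cost price = $50
Profit = selling price - cost price:
Profit = $78 - $50 = $28

$28


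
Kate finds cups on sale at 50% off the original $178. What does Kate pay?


Calculate the discount amount:
50% of $178 = $89
Subtract from original:
$178 - $89 = $89

$89


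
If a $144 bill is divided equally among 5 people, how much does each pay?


Total bill: $144
Number of people: 5
Each pays: $144 / 5 = $28.80

$28.80


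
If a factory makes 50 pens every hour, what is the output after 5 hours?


Production rate: 50 pens per hour
Time: 5 hours
Total: 50 x 5 = 250 pens

250 pens


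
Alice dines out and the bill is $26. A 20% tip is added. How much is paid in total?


Calculate the tip:
20% of $26 = $5.20
Add tip to meal cost:
$26 + $5.20 = $31.20

$31.20


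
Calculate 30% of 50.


Convert percentage to decimal:
30% = 0.3
Multiply:
50 x 0.3 = 15

15


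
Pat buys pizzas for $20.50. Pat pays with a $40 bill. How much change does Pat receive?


Start with the amount paid:
$40
Subtract the price:
$40 - $20.50 = $19.50

$19.50


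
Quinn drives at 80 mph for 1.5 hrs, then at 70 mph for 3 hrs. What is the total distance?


Leg 1 distance:
80 x 1.5 = 120 miles
Leg 2 distance:
70 x 3 = 210 miles
Total distance:
120 + 210 = 330 miles

330 miles


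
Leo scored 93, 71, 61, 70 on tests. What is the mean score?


Add the scores:
93 + 71 + 61 + 70 = 295
Divide by the number of tests:
295 / 4 = 73.75

73.75


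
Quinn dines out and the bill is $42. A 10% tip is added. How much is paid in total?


Calculate the tip:
10% of $42 = $4.20
Add tip to meal cost:
$42 + $4.20 = $46.20

$46.20


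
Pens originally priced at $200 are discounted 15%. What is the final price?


Calculate the discount amount:
15% of $200 = $30
Subtract from original:
$200 - $30 = $170

$170


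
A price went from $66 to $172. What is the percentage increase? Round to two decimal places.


Find the absolute change:
|172 - 66| = 106
Divide by original and multiply by 100:
106 / 66 x 100 = 160.6060...% ≈ 160.61%

160.61%


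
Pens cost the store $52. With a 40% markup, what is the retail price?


Calculate the markup amount:
40% of $52 = $20.80
Add to cost:
$52 + $20.80 = $72.80

$72.80


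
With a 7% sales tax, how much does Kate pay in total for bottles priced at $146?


Calculate the tax:
7% of $146 = $10.22
Add tax to price:
$146 + $10.22 = $156.22

$156.22


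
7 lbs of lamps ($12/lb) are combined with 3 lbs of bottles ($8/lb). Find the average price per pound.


Cost of lamps:
7 x $12 = $84
Cost of bottles:
3 x $8 = $24
Total cost: $84 + $24 = $108
Total weight: 10 lbs
Average: $108 / 10 = $10.80/lb

$10.80/lb


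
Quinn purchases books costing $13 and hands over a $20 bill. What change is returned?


Start with the amount paid:
$20
Subtract the price:
$20 - $13 = $7

$7


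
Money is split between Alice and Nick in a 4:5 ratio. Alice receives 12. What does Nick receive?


Find the multiplier:
12 / 4 = 3
Apply to Nick's share:
5 x 3 = 15

15


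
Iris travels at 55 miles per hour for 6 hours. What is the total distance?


Use the formula: distance = speed x time
Speed = 55 mph, Time = 6 hours
55 x 6 = 330 miles

330 miles


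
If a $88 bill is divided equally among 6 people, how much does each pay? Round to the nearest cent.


Total bill: $88
Number of people: 6
Each pays: $88 / 6 = $14.6666... ≈ $14.67

$14.67


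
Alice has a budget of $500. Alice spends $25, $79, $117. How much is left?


Add up expenses:
$25 + $79 + $117 = $221
Subtract from budget:
$500 - $221 = $279

$279


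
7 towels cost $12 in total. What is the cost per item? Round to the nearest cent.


Total cost: $12
Number of items: 7
Unit price: $12 / 7 = $1.7142... ≈ $1.71

$1.71


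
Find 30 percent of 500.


Convert percentage to decimal:
30% = 0.3
Multiply:
500 x 0.3 = 150

150


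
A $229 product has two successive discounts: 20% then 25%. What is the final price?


First discount:
20% of $229 = $45.80
Price after first discount:
$229 - $45.80 = $183.20
Second discount:
25% of $183.20 = $45.80
Final price:
$183.20 - $45.80 = $137.40

$137.40


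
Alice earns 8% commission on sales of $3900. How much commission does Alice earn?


Convert rate to decimal:
8% = 0.08
Multiply by sales:
$3900 x 0.08 = $312

$312


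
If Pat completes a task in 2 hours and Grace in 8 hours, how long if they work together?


Pat's rate: 1/2 of the job per hour
Grace's rate: 1/8 of the job per hour
Combined rate: 1/2 + 1/8 = 5/8 per hour
Time = 1 / (5/8) = 8/5 = 1.6 hours

1.6 hours


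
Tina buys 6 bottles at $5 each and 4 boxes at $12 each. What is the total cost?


Cost of bottles:
6 x $5 = $30
Cost of boxes:
4 x $12 = $48
Add both:
$30 + $48 = $78

$78


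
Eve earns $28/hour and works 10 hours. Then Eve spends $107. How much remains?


Calculate earnings:
10 x $28 = $280
Subtract spending:
$280 - $107 = $173

$173


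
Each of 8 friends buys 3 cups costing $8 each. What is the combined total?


Cost per person:
3 x $8 = $24
Group total:
8 x $24 = $192

$192


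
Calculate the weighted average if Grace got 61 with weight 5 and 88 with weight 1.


Weighted sum:
5 x 61 + 1 x 88 = 393
Total weight:
5 + 1 = 6
Weighted average:
393 / 6 = 65.5

65.5


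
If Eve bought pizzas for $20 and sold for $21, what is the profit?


Selling price = $21
Cost price = $20
Profit = selling price - cost price:
Profit = $21 - $20 = $1

$1


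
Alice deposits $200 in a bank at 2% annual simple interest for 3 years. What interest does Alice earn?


Use the formula I = P x R x T / 100
P x R x T = 200 x 2 x 3 = 1200
I = 1200 / 100 = $12

$12


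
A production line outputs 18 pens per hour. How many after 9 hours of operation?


Production rate: 18 pens per hour
Time: 9 hours
Total: 18 x 9 = 162 pens

162 pens


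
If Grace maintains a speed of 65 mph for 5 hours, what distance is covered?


Use the formula: distance = speed x time
Speed = 65 mph, Time = 5 hours
65 x 5 = 325 miles

325 miles


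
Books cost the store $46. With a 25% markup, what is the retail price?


Calculate the markup amount:
25% of $46 = $11.50
Add to cost:
$46 + $11.50 = $57.50

$57.50


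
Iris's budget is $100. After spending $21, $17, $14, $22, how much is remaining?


Add up expenses:
$21 + $17 + $14 + $22 = $74
Subtract from budget:
$100 - $74 = $26

$26


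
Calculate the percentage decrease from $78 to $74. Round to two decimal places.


Find the absolute change:
|74 - 78| = 4
Divide by original and multiply by 100:
4 / 78 x 100 = 5.1282...% ≈ 5.13%

5.13%


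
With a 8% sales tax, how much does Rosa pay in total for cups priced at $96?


Calculate the tax:
8% of $96 = $7.68
Add tax to price:
$96 + $7.68 = $103.68

$103.68


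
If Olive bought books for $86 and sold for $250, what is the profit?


Selling price = $250
Cost price = $86
Profit = selling price - cost price:
Profit = $250 - $86 = $164

$164


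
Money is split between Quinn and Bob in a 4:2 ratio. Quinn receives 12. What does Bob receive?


Find the multiplier:
12 / 4 = 3
Apply to Bob's share:
2 x 3 = 6

6


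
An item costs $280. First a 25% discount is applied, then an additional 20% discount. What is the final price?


First discount:
25% of $280 = $70
Price after first discount:
$280 - $70 = $210
Second discount:
20% of $210 = $42
Final price:
$210 - $42 = $168

$168


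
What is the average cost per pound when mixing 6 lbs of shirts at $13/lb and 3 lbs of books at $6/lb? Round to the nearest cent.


Cost of shirts:
6 x $13 = $78
Cost of books:
3 x $6 = $18
Total cost: $78 + $18 = $96
Total weight: 9 lbs
Average: $96 / 9 = $10.6666... ≈ $10.67/lb

$10.67/lb


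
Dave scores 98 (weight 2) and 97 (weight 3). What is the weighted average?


Weighted sum:
2 x 98 + 3 x 97 = 487
Total weight:
2 + 3 = 5
Weighted average:
487 / 5 = 97.4

97.4


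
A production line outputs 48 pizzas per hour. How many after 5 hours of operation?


Production rate: 48 pizzas per hour
Time: 5 hours
Total: 48 x 5 = 240 pizzas

240 pizzas


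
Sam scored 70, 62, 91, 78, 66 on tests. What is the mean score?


Add the scores:
70 + 62 + 91 + 78 + 66 = 367
Divide by the number of tests:
367 / 5 = 73.4

73.4


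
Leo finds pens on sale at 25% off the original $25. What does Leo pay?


Calculate the discount amount:
25% of $25 = $6.25
Subtract from original:
$25 - $6.25 = $18.75

$18.75


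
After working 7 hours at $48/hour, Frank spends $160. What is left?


Calculate earnings:
7 x $48 = $336
Subtract spending:
$336 - $160 = $176

$176


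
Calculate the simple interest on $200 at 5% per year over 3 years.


Use the formula I = P x R x T / 100
P x R x T = 200 x 5 x 3 = 3000
I = 3000 / 100 = $30

$30


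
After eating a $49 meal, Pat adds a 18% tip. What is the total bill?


Calculate the tip:
18% of $49 = $8.82
Add tip to meal cost:
$49 + $8.82 = $57.82

$57.82


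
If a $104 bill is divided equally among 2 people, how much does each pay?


Total bill: $104
Number of people: 2
Each pays: $104 / 2 = $52

$52


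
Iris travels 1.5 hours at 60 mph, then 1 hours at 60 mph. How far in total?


Leg 1 distance:
60 x 1.5 = 90 miles
Leg 2 distance:
60 x 1 = 60 miles
Total distance:
90 + 60 = 150 miles

150 miles


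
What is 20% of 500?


Convert percentage to decimal:
20% = 0.2
Multiply:
500 x 0.2 = 100

100


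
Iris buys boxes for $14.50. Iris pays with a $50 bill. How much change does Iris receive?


Start with the amount paid:
$50
Subtract the price:
$50 - $14.50 = $35.50

$35.50


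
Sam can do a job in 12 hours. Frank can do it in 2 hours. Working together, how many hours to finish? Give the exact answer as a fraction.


Sam's rate: 1/12 of the job per hour
Frank's rate: 1/2 of the job per hour
Combined rate: 1/12 + 1/2 = 7/12 per hour
Time = 1 / (7/12) = 12/7 hours (≈ 1.71 hours)

12/7 hours


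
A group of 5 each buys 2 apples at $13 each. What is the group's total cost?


Cost per person:
2 x $13 = $26
Group total:
5 x $26 = $130

$130


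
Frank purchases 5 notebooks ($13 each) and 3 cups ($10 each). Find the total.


Cost of notebooks:
5 x $13 = $65
Cost of cups:
3 x $10 = $30
Add both:
$65 + $30 = $95

$95


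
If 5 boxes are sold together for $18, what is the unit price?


Total cost: $18
Number of items: 5
Unit price: $18 / 5 = $3.60

$3.60


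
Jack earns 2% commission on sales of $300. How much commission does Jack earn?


Convert rate to decimal:
2% = 0.02
Multiply by sales:
$300 x 0.02 = $6

$6


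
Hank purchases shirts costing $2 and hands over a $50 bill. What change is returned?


Start with the amount paid:
$50
Subtract the price:
$50 - $2 = $48

$48


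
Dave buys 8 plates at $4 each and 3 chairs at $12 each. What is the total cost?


Cost of plates:
8 x $4 = $32
Cost of chairs:
3 x $12 = $36
Add both:
$32 + $36 = $68

$68


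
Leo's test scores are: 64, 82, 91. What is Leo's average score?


Add the scores:
64 + 82 + 91 = 237
Divide by the number of tests:
237 / 3 = 79

79


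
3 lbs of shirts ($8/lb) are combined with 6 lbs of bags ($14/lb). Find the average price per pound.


Cost of shirts:
3 x $8 = $24
Cost of bags:
6 x $14 = $84
Total cost: $24 + $84 = $108
Total weight: 9 lbs
Average: $108 / 9 = $12/lb

$12/lb


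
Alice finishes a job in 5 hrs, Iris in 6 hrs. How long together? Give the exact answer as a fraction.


Alice's rate: 1/5 of the job per hour
Iris's rate: 1/6 of the job per hour
Combined rate: 1/5 + 1/6 = 11/30 per hour
Time = 1 / (11/30) = 30/11 hours (≈ 2.73 hours)

30/11 hours


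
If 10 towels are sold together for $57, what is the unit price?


Total cost: $57
Number of items: 10
Unit price: $57 / 10 = $5.70

$5.70


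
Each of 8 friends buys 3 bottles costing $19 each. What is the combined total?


Cost per person:
3 x $19 = $57
Group total:
8 x $57 = $456

$456


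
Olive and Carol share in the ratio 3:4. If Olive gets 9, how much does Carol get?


Find the multiplier:
9 / 3 = 3
Apply to Carol's share:
4 x 3 = 12

12


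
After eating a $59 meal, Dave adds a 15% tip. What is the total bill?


Calculate the tip:
15% of $59 = $8.85
Add tip to meal cost:
$59 + $8.85 = $67.85

$67.85


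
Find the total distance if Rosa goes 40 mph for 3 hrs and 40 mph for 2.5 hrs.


Leg 1 distance:
40 x 3 = 120 miles
Leg 2 distance:
40 x 2.5 = 100 miles
Total distance:
120 + 100 = 220 miles

220 miles


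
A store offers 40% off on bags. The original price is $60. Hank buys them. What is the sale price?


Calculate the discount amount:
40% of $60 = $24
Subtract from original:
$60 - $24 = $36

$36
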